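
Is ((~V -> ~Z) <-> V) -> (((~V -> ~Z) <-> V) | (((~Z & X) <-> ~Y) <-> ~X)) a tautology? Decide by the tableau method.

Valid

Assume the negation and expand:
Initial set: {F (((~V -> ~Z) <-> V) -> (((~V -> ~Z) <-> V) | (((~Z & X) <-> ~Y) <-> ~X)))}.
F (((~V -> ~Z) <-> V) -> (((~V -> ~Z) <-> V) | (((~Z & X) <-> ~Y) <-> ~X))): α-rule — add T ((~V -> ~Z) <-> V), F (((~V -> ~Z) <-> V) | (((~Z & X) <-> ~Y) <-> ~X)).
F (((~V -> ~Z) <-> V) | (((~Z & X) <-> ~Y) <-> ~X)): α-rule — add F ((~V -> ~Z) <-> V), F (((~Z & X) <-> ~Y) <-> ~X).
T ((~V -> ~Z) <-> V): β-rule — branch into T (~V -> ~Z), T V  //  F (~V -> ~Z), F V.
  branch 1 (add T (~V -> ~Z), T V):
    F ((~V -> ~Z) <-> V): β-rule — branch into T (~V -> ~Z), F V  //  F (~V -> ~Z), T V.
      branch 1.1 (add T (~V -> ~Z), F V):
        × closes — contains both V and ~V.
      branch 1.2 (add F (~V -> ~Z), T V):
        F (~V -> ~Z): α-rule — add T ~V, F ~Z.
        × closes — contains both V and ~V.
  branch 2 (add F (~V -> ~Z), F V):
    F (~V -> ~Z): α-rule — add T ~V, F ~Z.
    F ((~V -> ~Z) <-> V): β-rule — branch into T (~V -> ~Z), F V  //  F (~V -> ~Z), T V.
      branch 2.1 (add T (~V -> ~Z), F V):
        F (((~Z & X) <-> ~Y) <-> ~X): β-rule — branch into T ((~Z & X) <-> ~Y), F ~X  //  F ((~Z & X) <-> ~Y), T ~X.
          branch 2.1.1 (add T ((~Z & X) <-> ~Y), F ~X):
            T (~V -> ~Z): β-rule — branch into F ~V  //  T ~Z.
              branch 2.1.1.1 (add F ~V):
                × closes — contains both V and ~V.
              branch 2.1.1.2 (add T ~Z):
                × closes — contains both Z and ~Z.
          branch 2.1.2 (add F ((~Z & X) <-> ~Y), T ~X):
            T (~V -> ~Z): β-rule — branch into F ~V  //  T ~Z.
              branch 2.1.2.1 (add F ~V):
                × closes — contains both V and ~V.
              branch 2.1.2.2 (add T ~Z):
                × closes — contains both Z and ~Z.
      branch 2.2 (add F (~V -> ~Z), T V):
        × closes — contains both V and ~V.
All 7 branches close.
Every branch closed, so the negation is unsatisfiable and the formula is valid.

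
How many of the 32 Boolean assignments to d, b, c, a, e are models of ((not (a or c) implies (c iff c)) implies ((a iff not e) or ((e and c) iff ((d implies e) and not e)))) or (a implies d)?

Initial set: {(((not (a or c) implies (c iff c)) implies ((a iff not e) or ((e and c) iff ((d implies e) and not e)))) or (a implies d))}.
(((not (a or c) implies (c iff c)) implies ((a iff not e) or ((e and c) iff ((d implies e) and not e)))) or (a implies d)): β-rule — branch into ((not (a or c) implies (c iff c)) implies ((a iff not e) or ((e and c) iff ((d implies e) and not e))))  //  (a implies d).
  branch 1 (add ((not (a or c) implies (c iff c)) implies ((a iff not e) or ((e and c) iff ((d implies e) and not e))))):
    ((not (a or c) implies (c iff c)) implies ((a iff not e) or ((e and c) iff ((d implies e) and not e)))): β-rule — branch into not (not (a or c) implies (c iff c))  //  ((a iff not e) or ((e and c) iff ((d implies e) and not e))).
      branch 1.1 (add not (not (a or c) implies (c iff c))):
        not (not (a or c) implies (c iff c)): α-rule — add not (a or c), not (c iff c).
        not (a or c): α-rule — add not a, not c.
        not (c iff c): β-rule — branch into c, not c  //  not c, c.
          branch 1.1.1 (add c, not c):
            × closes — contains both c and not c.
          branch 1.1.2 (add not c, c):
            × closes — contains both c and not c.
      branch 1.2 (add ((a iff not e) or ((e and c) iff ((d implies e) and not e)))):
        ((a iff not e) or ((e and c) iff ((d implies e) and not e))): β-rule — branch into (a iff not e)  //  ((e and c) iff ((d implies e) and not e)).
          branch 1.2.1 (add (a iff not e)):
            (a iff not e): β-rule — branch into a, not e  //  not a, not not e.
              branch 1.2.1.1 (add a, not e):
                ○ open, literals {a=T, e=F}.
              branch 1.2.1.2 (add not a, not not e):
                ○ open, literals {a=F, e=T}.
          branch 1.2.2 (add ((e and c) iff ((d implies e) and not e))):
            ((e and c) iff ((d implies e) and not e)): β-rule — branch into (e and c), ((d implies e) and not e)  //  not (e and c), not ((d implies e) and not e).
              branch 1.2.2.1 (add (e and c), ((d implies e) and not e)):
                (e and c): α-rule — add e, c.
                ((d implies e) and not e): α-rule — add (d implies e), not e.
                × closes — contains both e and not e.
              branch 1.2.2.2 (add not (e and c), not ((d implies e) and not e)):
                not (e and c): β-rule — branch into not e  //  not c.
                  branch 1.2.2.2.1 (add not e):
                    not ((d implies e) and not e): β-rule — branch into not (d implies e)  //  not not e.
                      branch 1.2.2.2.1.1 (add not (d implies e)):
                        not (d implies e): α-rule — add d, not e.
                        ○ open, literals {d=T, e=F}.
                      branch 1.2.2.2.1.2 (add not not e):
                        × closes — contains both e and not e.
                  branch 1.2.2.2.2 (add not c):
                    not ((d implies e) and not e): β-rule — branch into not (d implies e)  //  not not e.
                      branch 1.2.2.2.2.1 (add not (d implies e)):
                        not (d implies e): α-rule — add d, not e.
                        ○ open, literals {c=F, d=T, e=F}.
                      branch 1.2.2.2.2.2 (add not not e):
                        ○ open, literals {c=F, e=T}.
  branch 2 (add (a implies d)):
    (a implies d): β-rule — branch into not a  //  d.
      branch 2.1 (add not a):
        ○ open, literals {a=F}.
      branch 2.2 (add d):
        ○ open, literals {d=T}.
4 branches closed, 7 open.
Each open branch fixes some atoms; the unmentioned ones are free. Counting distinct full assignments: branch {a=T, e=F} (d, b, c) contributes 8 new; branch {a=F, e=T} (d, b, c) contributes 8 new; branch {d=T, e=F} (b, c, a) contributes 4 new; branch {c=F, d=T, e=F} (b, a) contributes 0 new; branch {c=F, e=T} (d, b, a) contributes 4 new; branch {a=F} (d, b, c, e) contributes 4 new; branch {d=T} (b, c, a, e) contributes 2 new. Total: 30.

30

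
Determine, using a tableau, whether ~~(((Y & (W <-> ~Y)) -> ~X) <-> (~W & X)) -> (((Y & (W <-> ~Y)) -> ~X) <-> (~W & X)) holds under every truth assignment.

Valid

Assume the negation and expand:
Initial set: {~(~~(((Y & (W <-> ~Y)) -> ~X) <-> (~W & X)) -> (((Y & (W <-> ~Y)) -> ~X) <-> (~W & X)))}.
~(~~(((Y & (W <-> ~Y)) -> ~X) <-> (~W & X)) -> (((Y & (W <-> ~Y)) -> ~X) <-> (~W & X))): α-rule — add ~~(((Y & (W <-> ~Y)) -> ~X) <-> (~W & X)), ~(((Y & (W <-> ~Y)) -> ~X) <-> (~W & X)).
~~(((Y & (W <-> ~Y)) -> ~X) <-> (~W & X)): drop double negation, giving (((Y & (W <-> ~Y)) -> ~X) <-> (~W & X)).
~(((Y & (W <-> ~Y)) -> ~X) <-> (~W & X)): β-rule — branch into ((Y & (W <-> ~Y)) -> ~X), ~(~W & X)  //  ~((Y & (W <-> ~Y)) -> ~X), (~W & X).
  branch 1 (add ((Y & (W <-> ~Y)) -> ~X), ~(~W & X)):
    (((Y & (W <-> ~Y)) -> ~X) <-> (~W & X)): β-rule — branch into ((Y & (W <-> ~Y)) -> ~X), (~W & X)  //  ~((Y & (W <-> ~Y)) -> ~X), ~(~W & X).
      branch 1.1 (add ((Y & (W <-> ~Y)) -> ~X), (~W & X)):
        (~W & X): α-rule — add ~W, X.
        ((Y & (W <-> ~Y)) -> ~X): β-rule — branch into ~(Y & (W <-> ~Y))  //  ~X.
          branch 1.1.1 (add ~(Y & (W <-> ~Y))):
            ~(~W & X): β-rule — branch into ~~W  //  ~X.
              branch 1.1.1.1 (add ~~W):
                × closes — contains both W and ~W.
              branch 1.1.1.2 (add ~X):
                × closes — contains both X and ~X.
          branch 1.1.2 (add ~X):
            × closes — contains both X and ~X.
      branch 1.2 (add ~((Y & (W <-> ~Y)) -> ~X), ~(~W & X)):
        ~((Y & (W <-> ~Y)) -> ~X): α-rule — add (Y & (W <-> ~Y)), ~~X.
        (Y & (W <-> ~Y)): α-rule — add Y, (W <-> ~Y).
        ((Y & (W <-> ~Y)) -> ~X): β-rule — branch into ~(Y & (W <-> ~Y))  //  ~X.
          branch 1.2.1 (add ~(Y & (W <-> ~Y))):
            ~(~W & X): β-rule — branch into ~~W  //  ~X.
              branch 1.2.1.1 (add ~~W):
                ~(~W & X): β-rule — branch into ~~W  //  ~X.
                  branch 1.2.1.1.1 (add ~~W):
                    (W <-> ~Y): β-rule — branch into W, ~Y  //  ~W, ~~Y.
                      branch 1.2.1.1.1.1 (add W, ~Y):
                        × closes — contains both Y and ~Y.
                      branch 1.2.1.1.1.2 (add ~W, ~~Y):
                        × closes — contains both W and ~W.
                  branch 1.2.1.1.2 (add ~X):
                    × closes — contains both X and ~X.
              branch 1.2.1.2 (add ~X):
                × closes — contains both X and ~X.
          branch 1.2.2 (add ~X):
            × closes — contains both X and ~X.
  branch 2 (add ~((Y & (W <-> ~Y)) -> ~X), (~W & X)):
    ~((Y & (W <-> ~Y)) -> ~X): α-rule — add (Y & (W <-> ~Y)), ~~X.
    (~W & X): α-rule — add ~W, X.
    (Y & (W <-> ~Y)): α-rule — add Y, (W <-> ~Y).
    (((Y & (W <-> ~Y)) -> ~X) <-> (~W & X)): β-rule — branch into ((Y & (W <-> ~Y)) -> ~X), (~W & X)  //  ~((Y & (W <-> ~Y)) -> ~X), ~(~W & X).
      branch 2.1 (add ((Y & (W <-> ~Y)) -> ~X), (~W & X)):
        (~W & X): α-rule — add ~W, X.
        (W <-> ~Y): β-rule — branch into W, ~Y  //  ~W, ~~Y.
          branch 2.1.1 (add W, ~Y):
            × closes — contains both W and ~W.
          branch 2.1.2 (add ~W, ~~Y):
            ((Y & (W <-> ~Y)) -> ~X): β-rule — branch into ~(Y & (W <-> ~Y))  //  ~X.
              branch 2.1.2.1 (add ~(Y & (W <-> ~Y))):
                ~(Y & (W <-> ~Y)): β-rule — branch into ~Y  //  ~(W <-> ~Y).
                  branch 2.1.2.1.1 (add ~Y):
                    × closes — contains both Y and ~Y.
                  branch 2.1.2.1.2 (add ~(W <-> ~Y)):
                    ~(W <-> ~Y): β-rule — branch into W, ~~Y  //  ~W, ~Y.
                      branch 2.1.2.1.2.1 (add W, ~~Y):
                        × closes — contains both W and ~W.
                      branch 2.1.2.1.2.2 (add ~W, ~Y):
                        × closes — contains both Y and ~Y.
              branch 2.1.2.2 (add ~X):
                × closes — contains both X and ~X.
      branch 2.2 (add ~((Y & (W <-> ~Y)) -> ~X), ~(~W & X)):
        ~((Y & (W <-> ~Y)) -> ~X): α-rule — add (Y & (W <-> ~Y)), ~~X.
        (Y & (W <-> ~Y)): α-rule — add Y, (W <-> ~Y).
        (W <-> ~Y): β-rule — branch into W, ~Y  //  ~W, ~~Y.
          branch 2.2.1 (add W, ~Y):
            × closes — contains both W and ~W.
          branch 2.2.2 (add ~W, ~~Y):
            ~(~W & X): β-rule — branch into ~~W  //  ~X.
              branch 2.2.2.1 (add ~~W):
                × closes — contains both W and ~W.
              branch 2.2.2.2 (add ~X):
                × closes — contains both X and ~X.
All 16 branches close.
Every branch closed, so the negation is unsatisfiable and the formula is valid.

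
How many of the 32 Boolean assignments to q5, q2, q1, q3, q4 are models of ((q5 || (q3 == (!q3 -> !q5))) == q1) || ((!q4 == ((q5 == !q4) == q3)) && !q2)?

Initial set: {(((q5 || (q3 == (!q3 -> !q5))) == q1) || ((!q4 == ((q5 == !q4) == q3)) && !q2))}.
(((q5 || (q3 == (!q3 -> !q5))) == q1) || ((!q4 == ((q5 == !q4) == q3)) && !q2)): β-rule — branch into ((q5 || (q3 == (!q3 -> !q5))) == q1)  //  ((!q4 == ((q5 == !q4) == q3)) && !q2).
  branch 1 (add ((q5 || (q3 == (!q3 -> !q5))) == q1)):
    ((q5 || (q3 == (!q3 -> !q5))) == q1): β-rule — branch into (q5 || (q3 == (!q3 -> !q5))), q1  //  !(q5 || (q3 == (!q3 -> !q5))), !q1.
      branch 1.1 (add (q5 || (q3 == (!q3 -> !q5))), q1):
        (q5 || (q3 == (!q3 -> !q5))): β-rule — branch into q5  //  (q3 == (!q3 -> !q5)).
          branch 1.1.1 (add q5):
            ○ open, literals {q1=T, q5=T}.
          branch 1.1.2 (add (q3 == (!q3 -> !q5))):
            (q3 == (!q3 -> !q5)): β-rule — branch into q3, (!q3 -> !q5)  //  !q3, !(!q3 -> !q5).
              branch 1.1.2.1 (add q3, (!q3 -> !q5)):
                (!q3 -> !q5): β-rule — branch into !!q3  //  !q5.
                  branch 1.1.2.1.1 (add !!q3):
                    ○ open, literals {q1=T, q3=T}.
                  branch 1.1.2.1.2 (add !q5):
                    ○ open, literals {q1=T, q3=T, q5=F}.
              branch 1.1.2.2 (add !q3, !(!q3 -> !q5)):
                !(!q3 -> !q5): α-rule — add !q3, !!q5.
                ○ open, literals {q1=T, q3=F, q5=T}.
      branch 1.2 (add !(q5 || (q3 == (!q3 -> !q5))), !q1):
        !(q5 || (q3 == (!q3 -> !q5))): α-rule — add !q5, !(q3 == (!q3 -> !q5)).
        !(q3 == (!q3 -> !q5)): β-rule — branch into q3, !(!q3 -> !q5)  //  !q3, (!q3 -> !q5).
          branch 1.2.1 (add q3, !(!q3 -> !q5)):
            !(!q3 -> !q5): α-rule — add !q3, !!q5.
            × closes — contains both q3 and !q3.
          branch 1.2.2 (add !q3, (!q3 -> !q5)):
            (!q3 -> !q5): β-rule — branch into !!q3  //  !q5.
              branch 1.2.2.1 (add !!q3):
                × closes — contains both q3 and !q3.
              branch 1.2.2.2 (add !q5):
                ○ open, literals {q1=F, q3=F, q5=F}.
  branch 2 (add ((!q4 == ((q5 == !q4) == q3)) && !q2)):
    ((!q4 == ((q5 == !q4) == q3)) && !q2): α-rule — add (!q4 == ((q5 == !q4) == q3)), !q2.
    (!q4 == ((q5 == !q4) == q3)): β-rule — branch into !q4, ((q5 == !q4) == q3)  //  !!q4, !((q5 == !q4) == q3).
      branch 2.1 (add !q4, ((q5 == !q4) == q3)):
        ((q5 == !q4) == q3): β-rule — branch into (q5 == !q4), q3  //  !(q5 == !q4), !q3.
          branch 2.1.1 (add (q5 == !q4), q3):
            (q5 == !q4): β-rule — branch into q5, !q4  //  !q5, !!q4.
              branch 2.1.1.1 (add q5, !q4):
                ○ open, literals {q2=F, q3=T, q4=F, q5=T}.
              branch 2.1.1.2 (add !q5, !!q4):
                × closes — contains both q4 and !q4.
          branch 2.1.2 (add !(q5 == !q4), !q3):
            !(q5 == !q4): β-rule — branch into q5, !!q4  //  !q5, !q4.
              branch 2.1.2.1 (add q5, !!q4):
                × closes — contains both q4 and !q4.
              branch 2.1.2.2 (add !q5, !q4):
                ○ open, literals {q2=F, q3=F, q4=F, q5=F}.
      branch 2.2 (add !!q4, !((q5 == !q4) == q3)):
        !((q5 == !q4) == q3): β-rule — branch into (q5 == !q4), !q3  //  !(q5 == !q4), q3.
          branch 2.2.1 (add (q5 == !q4), !q3):
            (q5 == !q4): β-rule — branch into q5, !q4  //  !q5, !!q4.
              branch 2.2.1.1 (add q5, !q4):
                × closes — contains both q4 and !q4.
              branch 2.2.1.2 (add !q5, !!q4):
                ○ open, literals {q2=F, q3=F, q4=T, q5=F}.
          branch 2.2.2 (add !(q5 == !q4), q3):
            !(q5 == !q4): β-rule — branch into q5, !!q4  //  !q5, !q4.
              branch 2.2.2.1 (add q5, !!q4):
                ○ open, literals {q2=F, q3=T, q4=T, q5=T}.
              branch 2.2.2.2 (add !q5, !q4):
                × closes — contains both q4 and !q4.
6 branches closed, 9 open.
Each open branch fixes some atoms; the unmentioned ones are free. Counting distinct full assignments: branch {q1=T, q5=T} (q2, q3, q4) contributes 8 new; branch {q1=T, q3=T} (q5, q2, q4) contributes 4 new; branch {q1=T, q3=T, q5=F} (q2, q4) contributes 0 new; branch {q1=T, q3=F, q5=T} (q2, q4) contributes 0 new; branch {q1=F, q3=F, q5=F} (q2, q4) contributes 4 new; branch {q2=F, q3=T, q4=F, q5=T} (q1) contributes 1 new; branch {q2=F, q3=F, q4=F, q5=F} (q1) contributes 1 new; branch {q2=F, q3=F, q4=T, q5=F} (q1) contributes 1 new; branch {q2=F, q3=T, q4=T, q5=T} (q1) contributes 1 new. Total: 20.

20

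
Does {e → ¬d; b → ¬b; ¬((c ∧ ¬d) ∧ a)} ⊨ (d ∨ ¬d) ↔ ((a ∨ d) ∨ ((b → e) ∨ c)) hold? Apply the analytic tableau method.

Yes

Initial set: {(e → ¬d); (b → ¬b); ¬((c ∧ ¬d) ∧ a); ¬((d ∨ ¬d) ↔ ((a ∨ d) ∨ ((b → e) ∨ c)))}.
(e → ¬d): β-rule — branch into ¬e  //  ¬d.
  branch 1 (add ¬e):
    (b → ¬b): β-rule — branch into ¬b  //  ¬b.
      branch 1.1 (add ¬b):
        ¬((c ∧ ¬d) ∧ a): β-rule — branch into ¬(c ∧ ¬d)  //  ¬a.
          branch 1.1.1 (add ¬(c ∧ ¬d)):
            ¬((d ∨ ¬d) ↔ ((a ∨ d) ∨ ((b → e) ∨ c))): β-rule — branch into (d ∨ ¬d), ¬((a ∨ d) ∨ ((b → e) ∨ c))  //  ¬(d ∨ ¬d), ((a ∨ d) ∨ ((b → e) ∨ c)).
              branch 1.1.1.1 (add (d ∨ ¬d), ¬((a ∨ d) ∨ ((b → e) ∨ c))):
                ¬((a ∨ d) ∨ ((b → e) ∨ c)): α-rule — add ¬(a ∨ d), ¬((b → e) ∨ c).
                ¬(a ∨ d): α-rule — add ¬a, ¬d.
                ¬((b → e) ∨ c): α-rule — add ¬(b → e), ¬c.
                ¬(b → e): α-rule — add b, ¬e.
                × closes — contains both b and ¬b.
              branch 1.1.1.2 (add ¬(d ∨ ¬d), ((a ∨ d) ∨ ((b → e) ∨ c))):
                ¬(d ∨ ¬d): α-rule — add ¬d, ¬¬d.
                × closes — contains both d and ¬d.
          branch 1.1.2 (add ¬a):
            ¬((d ∨ ¬d) ↔ ((a ∨ d) ∨ ((b → e) ∨ c))): β-rule — branch into (d ∨ ¬d), ¬((a ∨ d) ∨ ((b → e) ∨ c))  //  ¬(d ∨ ¬d), ((a ∨ d) ∨ ((b → e) ∨ c)).
              branch 1.1.2.1 (add (d ∨ ¬d), ¬((a ∨ d) ∨ ((b → e) ∨ c))):
                ¬((a ∨ d) ∨ ((b → e) ∨ c)): α-rule — add ¬(a ∨ d), ¬((b → e) ∨ c).
                ¬(a ∨ d): α-rule — add ¬a, ¬d.
                ¬((b → e) ∨ c): α-rule — add ¬(b → e), ¬c.
                ¬(b → e): α-rule — add b, ¬e.
                × closes — contains both b and ¬b.
              branch 1.1.2.2 (add ¬(d ∨ ¬d), ((a ∨ d) ∨ ((b → e) ∨ c))):
                ¬(d ∨ ¬d): α-rule — add ¬d, ¬¬d.
                × closes — contains both d and ¬d.
      branch 1.2 (add ¬b):
        ¬((c ∧ ¬d) ∧ a): β-rule — branch into ¬(c ∧ ¬d)  //  ¬a.
          branch 1.2.1 (add ¬(c ∧ ¬d)):
            ¬((d ∨ ¬d) ↔ ((a ∨ d) ∨ ((b → e) ∨ c))): β-rule — branch into (d ∨ ¬d), ¬((a ∨ d) ∨ ((b → e) ∨ c))  //  ¬(d ∨ ¬d), ((a ∨ d) ∨ ((b → e) ∨ c)).
              branch 1.2.1.1 (add (d ∨ ¬d), ¬((a ∨ d) ∨ ((b → e) ∨ c))):
                ¬((a ∨ d) ∨ ((b → e) ∨ c)): α-rule — add ¬(a ∨ d), ¬((b → e) ∨ c).
                ¬(a ∨ d): α-rule — add ¬a, ¬d.
                ¬((b → e) ∨ c): α-rule — add ¬(b → e), ¬c.
                ¬(b → e): α-rule — add b, ¬e.
                × closes — contains both b and ¬b.
              branch 1.2.1.2 (add ¬(d ∨ ¬d), ((a ∨ d) ∨ ((b → e) ∨ c))):
                ¬(d ∨ ¬d): α-rule — add ¬d, ¬¬d.
                × closes — contains both d and ¬d.
          branch 1.2.2 (add ¬a):
            ¬((d ∨ ¬d) ↔ ((a ∨ d) ∨ ((b → e) ∨ c))): β-rule — branch into (d ∨ ¬d), ¬((a ∨ d) ∨ ((b → e) ∨ c))  //  ¬(d ∨ ¬d), ((a ∨ d) ∨ ((b → e) ∨ c)).
              branch 1.2.2.1 (add (d ∨ ¬d), ¬((a ∨ d) ∨ ((b → e) ∨ c))):
                ¬((a ∨ d) ∨ ((b → e) ∨ c)): α-rule — add ¬(a ∨ d), ¬((b → e) ∨ c).
                ¬(a ∨ d): α-rule — add ¬a, ¬d.
                ¬((b → e) ∨ c): α-rule — add ¬(b → e), ¬c.
                ¬(b → e): α-rule — add b, ¬e.
                × closes — contains both b and ¬b.
              branch 1.2.2.2 (add ¬(d ∨ ¬d), ((a ∨ d) ∨ ((b → e) ∨ c))):
                ¬(d ∨ ¬d): α-rule — add ¬d, ¬¬d.
                × closes — contains both d and ¬d.
  branch 2 (add ¬d):
    (b → ¬b): β-rule — branch into ¬b  //  ¬b.
      branch 2.1 (add ¬b):
        ¬((c ∧ ¬d) ∧ a): β-rule — branch into ¬(c ∧ ¬d)  //  ¬a.
          branch 2.1.1 (add ¬(c ∧ ¬d)):
            ¬((d ∨ ¬d) ↔ ((a ∨ d) ∨ ((b → e) ∨ c))): β-rule — branch into (d ∨ ¬d), ¬((a ∨ d) ∨ ((b → e) ∨ c))  //  ¬(d ∨ ¬d), ((a ∨ d) ∨ ((b → e) ∨ c)).
              branch 2.1.1.1 (add (d ∨ ¬d), ¬((a ∨ d) ∨ ((b → e) ∨ c))):
                ¬((a ∨ d) ∨ ((b → e) ∨ c)): α-rule — add ¬(a ∨ d), ¬((b → e) ∨ c).
                ¬(a ∨ d): α-rule — add ¬a, ¬d.
                ¬((b → e) ∨ c): α-rule — add ¬(b → e), ¬c.
                ¬(b → e): α-rule — add b, ¬e.
                × closes — contains both b and ¬b.
              branch 2.1.1.2 (add ¬(d ∨ ¬d), ((a ∨ d) ∨ ((b → e) ∨ c))):
                ¬(d ∨ ¬d): α-rule — add ¬d, ¬¬d.
                × closes — contains both d and ¬d.
          branch 2.1.2 (add ¬a):
            ¬((d ∨ ¬d) ↔ ((a ∨ d) ∨ ((b → e) ∨ c))): β-rule — branch into (d ∨ ¬d), ¬((a ∨ d) ∨ ((b → e) ∨ c))  //  ¬(d ∨ ¬d), ((a ∨ d) ∨ ((b → e) ∨ c)).
              branch 2.1.2.1 (add (d ∨ ¬d), ¬((a ∨ d) ∨ ((b → e) ∨ c))):
                ¬((a ∨ d) ∨ ((b → e) ∨ c)): α-rule — add ¬(a ∨ d), ¬((b → e) ∨ c).
                ¬(a ∨ d): α-rule — add ¬a, ¬d.
                ¬((b → e) ∨ c): α-rule — add ¬(b → e), ¬c.
                ¬(b → e): α-rule — add b, ¬e.
                × closes — contains both b and ¬b.
              branch 2.1.2.2 (add ¬(d ∨ ¬d), ((a ∨ d) ∨ ((b → e) ∨ c))):
                ¬(d ∨ ¬d): α-rule — add ¬d, ¬¬d.
                × closes — contains both d and ¬d.
      branch 2.2 (add ¬b):
        ¬((c ∧ ¬d) ∧ a): β-rule — branch into ¬(c ∧ ¬d)  //  ¬a.
          branch 2.2.1 (add ¬(c ∧ ¬d)):
            ¬((d ∨ ¬d) ↔ ((a ∨ d) ∨ ((b → e) ∨ c))): β-rule — branch into (d ∨ ¬d), ¬((a ∨ d) ∨ ((b → e) ∨ c))  //  ¬(d ∨ ¬d), ((a ∨ d) ∨ ((b → e) ∨ c)).
              branch 2.2.1.1 (add (d ∨ ¬d), ¬((a ∨ d) ∨ ((b → e) ∨ c))):
                ¬((a ∨ d) ∨ ((b → e) ∨ c)): α-rule — add ¬(a ∨ d), ¬((b → e) ∨ c).
                ¬(a ∨ d): α-rule — add ¬a, ¬d.
                ¬((b → e) ∨ c): α-rule — add ¬(b → e), ¬c.
                ¬(b → e): α-rule — add b, ¬e.
                × closes — contains both b and ¬b.
              branch 2.2.1.2 (add ¬(d ∨ ¬d), ((a ∨ d) ∨ ((b → e) ∨ c))):
                ¬(d ∨ ¬d): α-rule — add ¬d, ¬¬d.
                × closes — contains both d and ¬d.
          branch 2.2.2 (add ¬a):
            ¬((d ∨ ¬d) ↔ ((a ∨ d) ∨ ((b → e) ∨ c))): β-rule — branch into (d ∨ ¬d), ¬((a ∨ d) ∨ ((b → e) ∨ c))  //  ¬(d ∨ ¬d), ((a ∨ d) ∨ ((b → e) ∨ c)).
              branch 2.2.2.1 (add (d ∨ ¬d), ¬((a ∨ d) ∨ ((b → e) ∨ c))):
                ¬((a ∨ d) ∨ ((b → e) ∨ c)): α-rule — add ¬(a ∨ d), ¬((b → e) ∨ c).
                ¬(a ∨ d): α-rule — add ¬a, ¬d.
                ¬((b → e) ∨ c): α-rule — add ¬(b → e), ¬c.
                ¬(b → e): α-rule — add b, ¬e.
                × closes — contains both b and ¬b.
              branch 2.2.2.2 (add ¬(d ∨ ¬d), ((a ∨ d) ∨ ((b → e) ∨ c))):
                ¬(d ∨ ¬d): α-rule — add ¬d, ¬¬d.
                × closes — contains both d and ¬d.
All 16 branches close.
Every branch closed, so the premises entail the conclusion.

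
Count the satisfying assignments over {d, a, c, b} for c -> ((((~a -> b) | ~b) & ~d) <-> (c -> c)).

12

Initial set: {(c -> ((((~a -> b) | ~b) & ~d) <-> (c -> c)))}.
(c -> ((((~a -> b) | ~b) & ~d) <-> (c -> c))): β-rule — branch into ~c  //  ((((~a -> b) | ~b) & ~d) <-> (c -> c)).
  branch 1 (add ~c):
    ○ open, literals {c=0}.
  branch 2 (add ((((~a -> b) | ~b) & ~d) <-> (c -> c))):
    ((((~a -> b) | ~b) & ~d) <-> (c -> c)): β-rule — branch into (((~a -> b) | ~b) & ~d), (c -> c)  //  ~(((~a -> b) | ~b) & ~d), ~(c -> c).
      branch 2.1 (add (((~a -> b) | ~b) & ~d), (c -> c)):
        (((~a -> b) | ~b) & ~d): α-rule — add ((~a -> b) | ~b), ~d.
        (c -> c): β-rule — branch into ~c  //  c.
          branch 2.1.1 (add ~c):
            ((~a -> b) | ~b): β-rule — branch into (~a -> b)  //  ~b.
              branch 2.1.1.1 (add (~a -> b)):
                (~a -> b): β-rule — branch into ~~a  //  b.
                  branch 2.1.1.1.1 (add ~~a):
                    ○ open, literals {a=1, c=0, d=0}.
                  branch 2.1.1.1.2 (add b):
                    ○ open, literals {b=1, c=0, d=0}.
              branch 2.1.1.2 (add ~b):
                ○ open, literals {b=0, c=0, d=0}.
          branch 2.1.2 (add c):
            ((~a -> b) | ~b): β-rule — branch into (~a -> b)  //  ~b.
              branch 2.1.2.1 (add (~a -> b)):
                (~a -> b): β-rule — branch into ~~a  //  b.
                  branch 2.1.2.1.1 (add ~~a):
                    ○ open, literals {a=1, c=1, d=0}.
                  branch 2.1.2.1.2 (add b):
                    ○ open, literals {b=1, c=1, d=0}.
              branch 2.1.2.2 (add ~b):
                ○ open, literals {b=0, c=1, d=0}.
      branch 2.2 (add ~(((~a -> b) | ~b) & ~d), ~(c -> c)):
        ~(c -> c): α-rule — add c, ~c.
        × closes — contains both c and ~c.
1 branch closed, 7 open.
Each open branch fixes some atoms; the unmentioned ones are free. Counting distinct full assignments: branch {c=0} (d, a, b) contributes 8 new; branch {a=1, c=0, d=0} (b) contributes 0 new; branch {b=1, c=0, d=0} (a) contributes 0 new; branch {b=0, c=0, d=0} (a) contributes 0 new; branch {a=1, c=1, d=0} (b) contributes 2 new; branch {b=1, c=1, d=0} (a) contributes 1 new; branch {b=0, c=1, d=0} (a) contributes 1 new. Total: 12.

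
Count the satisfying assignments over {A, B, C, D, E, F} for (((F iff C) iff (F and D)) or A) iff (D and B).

24

Initial set: {T ((((F iff C) iff (F and D)) or A) iff (D and B))}.
T ((((F iff C) iff (F and D)) or A) iff (D and B)): β-rule — branch into T (((F iff C) iff (F and D)) or A), T (D and B)  //  F (((F iff C) iff (F and D)) or A), F (D and B).
  branch 1 (add T (((F iff C) iff (F and D)) or A), T (D and B)):
    T (D and B): α-rule — add T D, T B.
    T (((F iff C) iff (F and D)) or A): β-rule — branch into T ((F iff C) iff (F and D))  //  T A.
      branch 1.1 (add T ((F iff C) iff (F and D))):
        T ((F iff C) iff (F and D)): β-rule — branch into T (F iff C), T (F and D)  //  F (F iff C), F (F and D).
          branch 1.1.1 (add T (F iff C), T (F and D)):
            T (F and D): α-rule — add T F, T D.
            T (F iff C): β-rule — branch into T F, T C  //  F F, F C.
              branch 1.1.1.1 (add T F, T C):
                ○ open, literals {B=T, C=T, D=T, F=T}.
              branch 1.1.1.2 (add F F, F C):
                × closes — contains both F and not F.
          branch 1.1.2 (add F (F iff C), F (F and D)):
            F (F iff C): β-rule — branch into T F, F C  //  F F, T C.
              branch 1.1.2.1 (add T F, F C):
                F (F and D): β-rule — branch into F F  //  F D.
                  branch 1.1.2.1.1 (add F F):
                    × closes — contains both F and not F.
                  branch 1.1.2.1.2 (add F D):
                    × closes — contains both D and not D.
              branch 1.1.2.2 (add F F, T C):
                F (F and D): β-rule — branch into F F  //  F D.
                  branch 1.1.2.2.1 (add F F):
                    ○ open, literals {B=T, C=T, D=T, F=F}.
                  branch 1.1.2.2.2 (add F D):
                    × closes — contains both D and not D.
      branch 1.2 (add T A):
        ○ open, literals {A=T, B=T, D=T}.
  branch 2 (add F (((F iff C) iff (F and D)) or A), F (D and B)):
    F (((F iff C) iff (F and D)) or A): α-rule — add F ((F iff C) iff (F and D)), F A.
    F (D and B): β-rule — branch into F D  //  F B.
      branch 2.1 (add F D):
        F ((F iff C) iff (F and D)): β-rule — branch into T (F iff C), F (F and D)  //  F (F iff C), T (F and D).
          branch 2.1.1 (add T (F iff C), F (F and D)):
            T (F iff C): β-rule — branch into T F, T C  //  F F, F C.
              branch 2.1.1.1 (add T F, T C):
                F (F and D): β-rule — branch into F F  //  F D.
                  branch 2.1.1.1.1 (add F F):
                    × closes — contains both F and not F.
                  branch 2.1.1.1.2 (add F D):
                    ○ open, literals {A=F, C=T, D=F, F=T}.
              branch 2.1.1.2 (add F F, F C):
                F (F and D): β-rule — branch into F F  //  F D.
                  branch 2.1.1.2.1 (add F F):
                    ○ open, literals {A=F, C=F, D=F, F=F}.
                  branch 2.1.1.2.2 (add F D):
                    ○ open, literals {A=F, C=F, D=F, F=F}.
          branch 2.1.2 (add F (F iff C), T (F and D)):
            T (F and D): α-rule — add T F, T D.
            × closes — contains both D and not D.
      branch 2.2 (add F B):
        F ((F iff C) iff (F and D)): β-rule — branch into T (F iff C), F (F and D)  //  F (F iff C), T (F and D).
          branch 2.2.1 (add T (F iff C), F (F and D)):
            T (F iff C): β-rule — branch into T F, T C  //  F F, F C.
              branch 2.2.1.1 (add T F, T C):
                F (F and D): β-rule — branch into F F  //  F D.
                  branch 2.2.1.1.1 (add F F):
                    × closes — contains both F and not F.
                  branch 2.2.1.1.2 (add F D):
                    ○ open, literals {A=F, B=F, C=T, D=F, F=T}.
              branch 2.2.1.2 (add F F, F C):
                F (F and D): β-rule — branch into F F  //  F D.
                  branch 2.2.1.2.1 (add F F):
                    ○ open, literals {A=F, B=F, C=F, F=F}.
                  branch 2.2.1.2.2 (add F D):
                    ○ open, literals {A=F, B=F, C=F, D=F, F=F}.
          branch 2.2.2 (add F (F iff C), T (F and D)):
            T (F and D): α-rule — add T F, T D.
            F (F iff C): β-rule — branch into T F, F C  //  F F, T C.
              branch 2.2.2.1 (add T F, F C):
                ○ open, literals {A=F, B=F, C=F, D=T, F=T}.
              branch 2.2.2.2 (add F F, T C):
                × closes — contains both F and not F.
8 branches closed, 10 open.
Each open branch fixes some atoms; the unmentioned ones are free. Counting distinct full assignments: branch {B=T, C=T, D=T, F=T} (A, E) contributes 4 new; branch {B=T, C=T, D=T, F=F} (A, E) contributes 4 new; branch {A=T, B=T, D=T} (C, E, F) contributes 4 new; branch {A=F, C=T, D=F, F=T} (B, E) contributes 4 new; branch {A=F, C=F, D=F, F=F} (B, E) contributes 4 new; branch {A=F, C=F, D=F, F=F} (B, E) contributes 0 new; branch {A=F, B=F, C=T, D=F, F=T} (E) contributes 0 new; branch {A=F, B=F, C=F, F=F} (D, E) contributes 2 new; branch {A=F, B=F, C=F, D=F, F=F} (E) contributes 0 new; branch {A=F, B=F, C=F, D=T, F=T} (E) contributes 2 new. Total: 24.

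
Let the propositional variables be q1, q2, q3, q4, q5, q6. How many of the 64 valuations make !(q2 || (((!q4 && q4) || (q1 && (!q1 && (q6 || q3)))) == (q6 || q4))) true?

24

Initial set: {!(q2 || (((!q4 && q4) || (q1 && (!q1 && (q6 || q3)))) == (q6 || q4)))}.
!(q2 || (((!q4 && q4) || (q1 && (!q1 && (q6 || q3)))) == (q6 || q4))): α-rule — add !q2, !(((!q4 && q4) || (q1 && (!q1 && (q6 || q3)))) == (q6 || q4)).
!(((!q4 && q4) || (q1 && (!q1 && (q6 || q3)))) == (q6 || q4)): β-rule — branch into ((!q4 && q4) || (q1 && (!q1 && (q6 || q3)))), !(q6 || q4)  //  !((!q4 && q4) || (q1 && (!q1 && (q6 || q3)))), (q6 || q4).
  branch 1 (add ((!q4 && q4) || (q1 && (!q1 && (q6 || q3)))), !(q6 || q4)):
    !(q6 || q4): α-rule — add !q6, !q4.
    ((!q4 && q4) || (q1 && (!q1 && (q6 || q3)))): β-rule — branch into (!q4 && q4)  //  (q1 && (!q1 && (q6 || q3))).
      branch 1.1 (add (!q4 && q4)):
        (!q4 && q4): α-rule — add !q4, q4.
        × closes — contains both q4 and !q4.
      branch 1.2 (add (q1 && (!q1 && (q6 || q3)))):
        (q1 && (!q1 && (q6 || q3))): α-rule — add q1, (!q1 && (q6 || q3)).
        (!q1 && (q6 || q3)): α-rule — add !q1, (q6 || q3).
        × closes — contains both q1 and !q1.
  branch 2 (add !((!q4 && q4) || (q1 && (!q1 && (q6 || q3)))), (q6 || q4)):
    !((!q4 && q4) || (q1 && (!q1 && (q6 || q3)))): α-rule — add !(!q4 && q4), !(q1 && (!q1 && (q6 || q3))).
    (q6 || q4): β-rule — branch into q6  //  q4.
      branch 2.1 (add q6):
        !(!q4 && q4): β-rule — branch into !!q4  //  !q4.
          branch 2.1.1 (add !!q4):
            !(q1 && (!q1 && (q6 || q3))): β-rule — branch into !q1  //  !(!q1 && (q6 || q3)).
              branch 2.1.1.1 (add !q1):
                ○ open, literals {q1=0, q2=0, q4=1, q6=1}.
              branch 2.1.1.2 (add !(!q1 && (q6 || q3))):
                !(!q1 && (q6 || q3)): β-rule — branch into !!q1  //  !(q6 || q3).
                  branch 2.1.1.2.1 (add !!q1):
                    ○ open, literals {q1=1, q2=0, q4=1, q6=1}.
                  branch 2.1.1.2.2 (add !(q6 || q3)):
                    !(q6 || q3): α-rule — add !q6, !q3.
                    × closes — contains both q6 and !q6.
          branch 2.1.2 (add !q4):
            !(q1 && (!q1 && (q6 || q3))): β-rule — branch into !q1  //  !(!q1 && (q6 || q3)).
              branch 2.1.2.1 (add !q1):
                ○ open, literals {q1=0, q2=0, q4=0, q6=1}.
              branch 2.1.2.2 (add !(!q1 && (q6 || q3))):
                !(!q1 && (q6 || q3)): β-rule — branch into !!q1  //  !(q6 || q3).
                  branch 2.1.2.2.1 (add !!q1):
                    ○ open, literals {q1=1, q2=0, q4=0, q6=1}.
                  branch 2.1.2.2.2 (add !(q6 || q3)):
                    !(q6 || q3): α-rule — add !q6, !q3.
                    × closes — contains both q6 and !q6.
      branch 2.2 (add q4):
        !(!q4 && q4): β-rule — branch into !!q4  //  !q4.
          branch 2.2.1 (add !!q4):
            !(q1 && (!q1 && (q6 || q3))): β-rule — branch into !q1  //  !(!q1 && (q6 || q3)).
              branch 2.2.1.1 (add !q1):
                ○ open, literals {q1=0, q2=0, q4=1}.
              branch 2.2.1.2 (add !(!q1 && (q6 || q3))):
                !(!q1 && (q6 || q3)): β-rule — branch into !!q1  //  !(q6 || q3).
                  branch 2.2.1.2.1 (add !!q1):
                    ○ open, literals {q1=1, q2=0, q4=1}.
                  branch 2.2.1.2.2 (add !(q6 || q3)):
                    !(q6 || q3): α-rule — add !q6, !q3.
                    ○ open, literals {q2=0, q3=0, q4=1, q6=0}.
          branch 2.2.2 (add !q4):
            × closes — contains both q4 and !q4.
5 branches closed, 7 open.
Each open branch fixes some atoms; the unmentioned ones are free. Counting distinct full assignments: branch {q1=0, q2=0, q4=1, q6=1} (q3, q5) contributes 4 new; branch {q1=1, q2=0, q4=1, q6=1} (q3, q5) contributes 4 new; branch {q1=0, q2=0, q4=0, q6=1} (q3, q5) contributes 4 new; branch {q1=1, q2=0, q4=0, q6=1} (q3, q5) contributes 4 new; branch {q1=0, q2=0, q4=1} (q3, q5, q6) contributes 4 new; branch {q1=1, q2=0, q4=1} (q3, q5, q6) contributes 4 new; branch {q2=0, q3=0, q4=1, q6=0} (q1, q5) contributes 0 new. Total: 24.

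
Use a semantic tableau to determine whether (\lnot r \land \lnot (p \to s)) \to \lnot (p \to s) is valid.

Assume the negation and expand:
Initial set: {\lnot ((\lnot r \land \lnot (p \to s)) \to \lnot (p \to s))}.
\lnot ((\lnot r \land \lnot (p \to s)) \to \lnot (p \to s)): α-rule — add (\lnot r \land \lnot (p \to s)), \lnot \lnot (p \to s).
(\lnot r \land \lnot (p \to s)): α-rule — add \lnot r, \lnot (p \to s).
\lnot (p \to s): α-rule — add p, \lnot s.
\lnot \lnot (p \to s): β-rule — branch into \lnot p  //  s.
  branch 1 (add \lnot p):
    × closes — contains both p and \lnot p.
  branch 2 (add s):
    × closes — contains both s and \lnot s.
All 2 branches close.
Every branch closed, so the negation is unsatisfiable and the formula is valid.

Valid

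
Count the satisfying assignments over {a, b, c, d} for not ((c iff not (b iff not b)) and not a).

12

Initial set: {T not ((c iff not (b iff not b)) and not a)}.
T not ((c iff not (b iff not b)) and not a): β-rule — branch into F (c iff not (b iff not b))  //  F not a.
  branch 1 (add F (c iff not (b iff not b))):
    F (c iff not (b iff not b)): β-rule — branch into T c, F not (b iff not b)  //  F c, T not (b iff not b).
      branch 1.1 (add T c, F not (b iff not b)):
        F not (b iff not b): β-rule — branch into T b, T not b  //  F b, F not b.
          branch 1.1.1 (add T b, T not b):
            × closes — contains both b and not b.
          branch 1.1.2 (add F b, F not b):
            × closes — contains both b and not b.
      branch 1.2 (add F c, T not (b iff not b)):
        T not (b iff not b): β-rule — branch into T b, F not b  //  F b, T not b.
          branch 1.2.1 (add T b, F not b):
            ○ open, literals {b=true, c=false}.
          branch 1.2.2 (add F b, T not b):
            ○ open, literals {b=false, c=false}.
  branch 2 (add F not a):
    ○ open, literals {a=true}.
2 branches closed, 3 open.
Each open branch fixes some atoms; the unmentioned ones are free. Counting distinct full assignments: branch {b=true, c=false} (a, d) contributes 4 new; branch {b=false, c=false} (a, d) contributes 4 new; branch {a=true} (b, c, d) contributes 4 new. Total: 12.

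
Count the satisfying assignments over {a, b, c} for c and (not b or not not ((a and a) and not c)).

Initial set: {(c and (not b or not not ((a and a) and not c)))}.
(c and (not b or not not ((a and a) and not c))): α-rule — add c, (not b or not not ((a and a) and not c)).
(not b or not not ((a and a) and not c)): β-rule — branch into not b  //  not not ((a and a) and not c).
  branch 1 (add not b):
    ○ open, literals {b=0, c=1}.
  branch 2 (add not not ((a and a) and not c)):
    not not ((a and a) and not c): drop double negation, giving ((a and a) and not c).
    ((a and a) and not c): α-rule — add (a and a), not c.
    × closes — contains both c and not c.
1 branch closed, 1 open.
Each open branch fixes some atoms; the unmentioned ones are free. Counting distinct full assignments: branch {b=0, c=1} (a) contributes 2 new. Total: 2.

2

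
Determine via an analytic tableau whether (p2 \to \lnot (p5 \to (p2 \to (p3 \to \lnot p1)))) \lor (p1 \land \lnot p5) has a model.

Satisfiable

Initial set: {((p2 \to \lnot (p5 \to (p2 \to (p3 \to \lnot p1)))) \lor (p1 \land \lnot p5))}.
((p2 \to \lnot (p5 \to (p2 \to (p3 \to \lnot p1)))) \lor (p1 \land \lnot p5)): β-rule — branch into (p2 \to \lnot (p5 \to (p2 \to (p3 \to \lnot p1))))  //  (p1 \land \lnot p5).
  branch 1 (add (p2 \to \lnot (p5 \to (p2 \to (p3 \to \lnot p1))))):
    (p2 \to \lnot (p5 \to (p2 \to (p3 \to \lnot p1)))): β-rule — branch into \lnot p2  //  \lnot (p5 \to (p2 \to (p3 \to \lnot p1))).
      branch 1.1 (add \lnot p2):
        ○ open, literals {p2=false}.
      branch 1.2 (add \lnot (p5 \to (p2 \to (p3 \to \lnot p1)))):
        \lnot (p5 \to (p2 \to (p3 \to \lnot p1))): α-rule — add p5, \lnot (p2 \to (p3 \to \lnot p1)).
        \lnot (p2 \to (p3 \to \lnot p1)): α-rule — add p2, \lnot (p3 \to \lnot p1).
        \lnot (p3 \to \lnot p1): α-rule — add p3, \lnot \lnot p1.
        ○ open, literals {p1=true, p2=true, p3=true, p5=true}.
  branch 2 (add (p1 \land \lnot p5)):
    (p1 \land \lnot p5): α-rule — add p1, \lnot p5.
    ○ open, literals {p1=true, p5=false}.
0 branches closed, 3 open.
An open branch gives a satisfying assignment: p2=false.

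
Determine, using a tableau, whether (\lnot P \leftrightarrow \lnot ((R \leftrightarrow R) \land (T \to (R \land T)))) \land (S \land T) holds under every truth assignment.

Not valid

Assume the negation and expand:
Initial set: {\lnot ((\lnot P \leftrightarrow \lnot ((R \leftrightarrow R) \land (T \to (R \land T)))) \land (S \land T))}.
\lnot ((\lnot P \leftrightarrow \lnot ((R \leftrightarrow R) \land (T \to (R \land T)))) \land (S \land T)): β-rule — branch into \lnot (\lnot P \leftrightarrow \lnot ((R \leftrightarrow R) \land (T \to (R \land T))))  //  \lnot (S \land T).
  branch 1 (add \lnot (\lnot P \leftrightarrow \lnot ((R \leftrightarrow R) \land (T \to (R \land T))))):
    \lnot (\lnot P \leftrightarrow \lnot ((R \leftrightarrow R) \land (T \to (R \land T)))): β-rule — branch into \lnot P, \lnot \lnot ((R \leftrightarrow R) \land (T \to (R \land T)))  //  \lnot \lnot P, \lnot ((R \leftrightarrow R) \land (T \to (R \land T))).
      branch 1.1 (add \lnot P, \lnot \lnot ((R \leftrightarrow R) \land (T \to (R \land T)))):
        \lnot \lnot ((R \leftrightarrow R) \land (T \to (R \land T))): α-rule — add (R \leftrightarrow R), (T \to (R \land T)).
        (R \leftrightarrow R): β-rule — branch into R, R  //  \lnot R, \lnot R.
          branch 1.1.1 (add R, R):
            (T \to (R \land T)): β-rule — branch into \lnot T  //  (R \land T).
              branch 1.1.1.1 (add \lnot T):
                ○ open, literals {P=0, R=1, T=0}.
              branch 1.1.1.2 (add (R \land T)):
                (R \land T): α-rule — add R, T.
                ○ open, literals {P=0, R=1, T=1}.
          branch 1.1.2 (add \lnot R, \lnot R):
            (T \to (R \land T)): β-rule — branch into \lnot T  //  (R \land T).
              branch 1.1.2.1 (add \lnot T):
                ○ open, literals {P=0, R=0, T=0}.
              branch 1.1.2.2 (add (R \land T)):
                (R \land T): α-rule — add R, T.
                × closes — contains both R and \lnot R.
      branch 1.2 (add \lnot \lnot P, \lnot ((R \leftrightarrow R) \land (T \to (R \land T)))):
        \lnot ((R \leftrightarrow R) \land (T \to (R \land T))): β-rule — branch into \lnot (R \leftrightarrow R)  //  \lnot (T \to (R \land T)).
          branch 1.2.1 (add \lnot (R \leftrightarrow R)):
            \lnot (R \leftrightarrow R): β-rule — branch into R, \lnot R  //  \lnot R, R.
              branch 1.2.1.1 (add R, \lnot R):
                × closes — contains both R and \lnot R.
              branch 1.2.1.2 (add \lnot R, R):
                × closes — contains both R and \lnot R.
          branch 1.2.2 (add \lnot (T \to (R \land T))):
            \lnot (T \to (R \land T)): α-rule — add T, \lnot (R \land T).
            \lnot (R \land T): β-rule — branch into \lnot R  //  \lnot T.
              branch 1.2.2.1 (add \lnot R):
                ○ open, literals {P=1, R=0, T=1}.
              branch 1.2.2.2 (add \lnot T):
                × closes — contains both T and \lnot T.
  branch 2 (add \lnot (S \land T)):
    \lnot (S \land T): β-rule — branch into \lnot S  //  \lnot T.
      branch 2.1 (add \lnot S):
        ○ open, literals {S=0}.
      branch 2.2 (add \lnot T):
        ○ open, literals {T=0}.
4 branches closed, 6 open.
An open branch gives a countermodel: P=0, R=1, T=0 (unmentioned atoms arbitrary); under it the original formula is false.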